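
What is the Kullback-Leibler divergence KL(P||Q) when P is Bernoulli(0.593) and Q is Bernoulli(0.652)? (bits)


KL = p*log2(p/q) + (1-p)*log2((1-p)/(1-q)) = 0.593*log2(0.593/0.652) + 0.407*log2(0.407/0.348) = 0.0108

0.0108 bits


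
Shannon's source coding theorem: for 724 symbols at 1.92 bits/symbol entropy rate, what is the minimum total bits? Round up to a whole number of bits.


Minimum bits >= n * H = 724 * 1.92 = 1390.08, rounded up to a whole number of bits = 1391

1391 bits


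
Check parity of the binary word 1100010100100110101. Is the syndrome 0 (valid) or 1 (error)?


Syndrome = XOR of all bits = 1 XOR 1 XOR 0 XOR 0 XOR 0 XOR 1 XOR 0 XOR 1 XOR 0 XOR 0 XOR 1 XOR 0 XOR 0 XOR 1 XOR 1 XOR 0 XOR 1 XOR 0 XOR 1 = 1

1


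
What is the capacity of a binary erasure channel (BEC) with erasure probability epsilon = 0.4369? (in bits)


C = 1 - epsilon = 1 - 0.4369 = 0.5631

0.5631 bits


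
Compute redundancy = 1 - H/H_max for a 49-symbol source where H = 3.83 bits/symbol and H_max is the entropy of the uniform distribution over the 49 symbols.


H_max = log2(K) = log2(49) = 5.6147 bits/symbol. Redundancy = 1 - H/H_max = 1 - 3.83/5.6147 = 1 - 0.6821 = 0.3179

0.3179


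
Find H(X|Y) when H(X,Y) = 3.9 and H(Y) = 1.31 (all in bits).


H(X|Y) = H(X,Y) - H(Y) = 3.9 - 1.31 = 2.59

2.59 bits


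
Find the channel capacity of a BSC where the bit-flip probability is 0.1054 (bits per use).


H(p) = -p*log2(p) - (1-p)*log2(1-p) = -0.1054*log2(0.1054) - 0.8946*log2(0.8946) = 0.342134 + 0.143749 = 0.4859. C = 1 - H(p) = 1 - 0.4859 = 0.5141

0.5141 bits


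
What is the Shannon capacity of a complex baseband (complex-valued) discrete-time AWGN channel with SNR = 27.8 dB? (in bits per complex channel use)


SNR_linear = 10^(27.8/10) = 602.5596; C = log2(1 + SNR_linear) = log2(1 + 602.5596) = 9.2374

9.2374 bits/channel use


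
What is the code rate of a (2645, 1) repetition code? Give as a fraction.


Rate = k/n = 1/2645

1/2645


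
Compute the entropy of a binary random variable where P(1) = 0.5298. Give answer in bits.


H = -p*log2(p) - (1-p)*log2(1-p). -0.5298*log2(0.5298) = 0.485551; -0.4702*log2(0.4702) = 0.511885. H = 0.485551 + 0.511885 = 0.9974

0.9974 bits


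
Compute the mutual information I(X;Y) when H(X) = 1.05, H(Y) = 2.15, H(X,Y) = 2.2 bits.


I(X;Y) = H(X) + H(Y) - H(X,Y) = 1.05 + 2.15 - 2.2 = 1.0

1.0 bits


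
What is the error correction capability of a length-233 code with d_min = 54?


Correction capability = floor((d-1)/2) = floor((54-1)/2) = 26

26 errors


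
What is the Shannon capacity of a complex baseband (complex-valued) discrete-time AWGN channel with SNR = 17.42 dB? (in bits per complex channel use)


SNR_linear = 10^(17.42/10) = 55.2077; C = log2(1 + SNR_linear) = log2(1 + 55.2077) = 5.8127

5.8127 bits/channel use


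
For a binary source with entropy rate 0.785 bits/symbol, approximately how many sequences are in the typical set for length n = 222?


log2|A_typical| = nH = 222 * 0.785 = 174.27, so |A_typical| ~ 2^174.27 = 2.887e+52

2.887e+52


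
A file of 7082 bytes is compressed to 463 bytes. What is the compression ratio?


Ratio = original / compressed = 7082 / 463 = 15.2959

15.2959


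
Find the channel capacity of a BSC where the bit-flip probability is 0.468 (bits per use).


H(p) = -p*log2(p) - (1-p)*log2(1-p) = -0.468*log2(0.468) - 0.532*log2(0.532) = 0.512656 + 0.484387 = 0.997. C = 1 - H(p) = 1 - 0.997 = 0.003

0.003 bits


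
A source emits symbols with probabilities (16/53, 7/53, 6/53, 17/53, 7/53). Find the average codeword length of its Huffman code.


Huffman construction (repeatedly merge the two least-probable nodes; each merge adds 1 bit to every symbol beneath it): 6/53 + 7/53 = 13/53; 7/53 + 13/53 = 20/53; 16/53 + 17/53 = 33/53; 20/53 + 33/53 = 1. Resulting codeword lengths (in the order the probabilities were given): (2, 3, 3, 2, 2). L_avg = sum(p_i * l_i) = 16/53*2 + 7/53*3 + 6/53*3 + 17/53*2 + 7/53*2 = 119/53 = 2.2453

2.2453 bits


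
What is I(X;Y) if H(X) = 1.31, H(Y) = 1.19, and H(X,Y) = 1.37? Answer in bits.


I(X;Y) = H(X) + H(Y) - H(X,Y) = 1.31 + 1.19 - 1.37 = 1.13

1.13 bits


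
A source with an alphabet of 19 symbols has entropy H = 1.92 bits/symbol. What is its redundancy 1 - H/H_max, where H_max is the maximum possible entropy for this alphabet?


H_max = log2(K) = log2(19) = 4.2479 bits/symbol. Redundancy = 1 - H/H_max = 1 - 1.92/4.2479 = 1 - 0.452 = 0.548

0.548


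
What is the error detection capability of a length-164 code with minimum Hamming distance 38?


Detection capability = d_min - 1 = 38 - 1 = 37

37 errors


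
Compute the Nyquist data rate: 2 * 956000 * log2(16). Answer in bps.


Rate = 2 * B * log2(M) = 2 * 956000 * 4.0 = 7648000.0

7648000.0 bps


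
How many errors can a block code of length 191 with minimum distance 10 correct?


Correction capability = floor((d-1)/2) = floor((10-1)/2) = 4

4 errors


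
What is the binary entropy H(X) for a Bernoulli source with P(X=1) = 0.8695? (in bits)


H = -p*log2(p) - (1-p)*log2(1-p). -0.8695*log2(0.8695) = 0.175415; -0.1305*log2(0.1305) = 0.383393. H = 0.175415 + 0.383393 = 0.5588

0.5588 bits


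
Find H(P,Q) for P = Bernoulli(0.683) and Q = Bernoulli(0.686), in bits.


H(P,Q) = -p*log2(q) - (1-p)*log2(1-q). -0.683*log2(0.686) = 0.371360; -0.317*log2(0.314) = 0.529759. H(P,Q) = 0.371360 + 0.529759 = 0.9011

0.9011 bits


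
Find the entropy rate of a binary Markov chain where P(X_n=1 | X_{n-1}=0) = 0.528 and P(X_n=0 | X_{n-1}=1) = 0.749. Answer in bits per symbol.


Stationary distribution: pi_0 = p10/(p01+p10) = 0.5865, pi_1 = 0.4135. Entropy rate H' = pi_0*H(p01) + pi_1*H(p10) = 0.5865*0.9977 + 0.4135*0.8129 = 0.9213

0.9213 bits/symbol


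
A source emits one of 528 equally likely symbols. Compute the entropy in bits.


H = log2(n) = log2(528) = 9.0444

9.0444 bits


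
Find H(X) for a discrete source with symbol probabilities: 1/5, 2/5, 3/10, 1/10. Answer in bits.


H = -sum(p_i * log2(p_i)). Terms: -(1/5)*log2(1/5) = 0.464386; -(2/5)*log2(2/5) = 0.528771; -(3/10)*log2(3/10) = 0.521090; -(1/10)*log2(1/10) = 0.332193. H = 0.464386 + 0.528771 + 0.521090 + 0.332193 = 1.8464

1.8464 bits


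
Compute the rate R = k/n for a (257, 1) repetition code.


Rate = k/n = 1/257

1/257


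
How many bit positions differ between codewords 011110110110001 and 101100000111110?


Count differing positions: ^ ^ . . ^ . ^ ^ . . . ^ ^ ^ ^ = 9 differences

9


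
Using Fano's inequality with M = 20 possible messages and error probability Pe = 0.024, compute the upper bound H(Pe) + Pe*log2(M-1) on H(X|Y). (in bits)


H(Pe) = -Pe*log2(Pe) - (1-Pe)*log2(1-Pe) = -0.024*log2(0.024) - 0.976*log2(0.976) = 0.129140 + 0.034206 = 0.1633. Pe*log2(M-1) = 0.024*log2(19) = 0.101950. Bound = H(Pe) + Pe*log2(M-1) = 0.129140 + 0.034206 + 0.101950 = 0.2653

0.2653 bits


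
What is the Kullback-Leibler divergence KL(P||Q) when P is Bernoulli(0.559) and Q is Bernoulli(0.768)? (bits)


KL = p*log2(p/q) + (1-p)*log2((1-p)/(1-q)) = 0.559*log2(0.559/0.768) + 0.441*log2(0.441/0.232) = 0.1525

0.1525 bits


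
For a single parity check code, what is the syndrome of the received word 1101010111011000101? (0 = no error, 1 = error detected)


Syndrome = XOR of all bits = 1 XOR 1 XOR 0 XOR 1 XOR 0 XOR 1 XOR 0 XOR 1 XOR 1 XOR 1 XOR 0 XOR 1 XOR 1 XOR 0 XOR 0 XOR 0 XOR 1 XOR 0 XOR 1 = 1

1


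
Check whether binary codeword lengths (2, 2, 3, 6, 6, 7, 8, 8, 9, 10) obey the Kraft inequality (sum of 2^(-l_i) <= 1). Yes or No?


Kraft sum = sum(2^(-l_i)) = 0.6748, need <= 1. Result: satisfied (a binary prefix-free code with these lengths exists)

Yes


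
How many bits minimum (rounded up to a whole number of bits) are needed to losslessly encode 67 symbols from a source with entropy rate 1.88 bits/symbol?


Minimum bits >= n * H = 67 * 1.88 = 125.96, rounded up to a whole number of bits = 126

126 bits


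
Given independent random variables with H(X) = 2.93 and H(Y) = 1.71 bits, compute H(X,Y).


For independent variables, H(X,Y) = H(X) + H(Y) = 2.93 + 1.71 = 4.64

4.64 bits


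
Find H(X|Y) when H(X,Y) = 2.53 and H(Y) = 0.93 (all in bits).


H(X|Y) = H(X,Y) - H(Y) = 2.53 - 0.93 = 1.6

1.6 bits


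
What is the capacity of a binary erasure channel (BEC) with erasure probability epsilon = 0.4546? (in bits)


C = 1 - epsilon = 1 - 0.4546 = 0.5454

0.5454 bits


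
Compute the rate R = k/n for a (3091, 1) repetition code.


Rate = k/n = 1/3091

1/3091


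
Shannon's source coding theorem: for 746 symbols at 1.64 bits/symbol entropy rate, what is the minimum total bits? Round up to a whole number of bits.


Minimum bits >= n * H = 746 * 1.64 = 1223.44, rounded up to a whole number of bits = 1224

1224 bits


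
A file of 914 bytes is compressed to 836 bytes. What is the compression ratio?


Ratio = original / compressed = 914 / 836 = 1.0933

1.0933


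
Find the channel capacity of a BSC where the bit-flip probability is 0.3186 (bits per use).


H(p) = -p*log2(p) - (1-p)*log2(1-p) = -0.3186*log2(0.3186) - 0.6814*log2(0.6814) = 0.525748 + 0.377105 = 0.9029. C = 1 - H(p) = 1 - 0.9029 = 0.0971

0.0971 bits


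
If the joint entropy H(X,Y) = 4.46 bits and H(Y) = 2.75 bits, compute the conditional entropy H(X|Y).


H(X|Y) = H(X,Y) - H(Y) = 4.46 - 2.75 = 1.71

1.71 bits


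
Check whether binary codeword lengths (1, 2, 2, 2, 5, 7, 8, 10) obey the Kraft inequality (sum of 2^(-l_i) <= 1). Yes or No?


Kraft sum = sum(2^(-l_i)) = 1.2939, need <= 1. Result: violated (a binary prefix-free code with these lengths cannot exist)

No


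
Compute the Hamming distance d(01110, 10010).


Count differing positions: ^ ^ ^ . . = 3 differences

3


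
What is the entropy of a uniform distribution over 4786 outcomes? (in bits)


H = log2(n) = log2(4786) = 12.2246

12.2246 bits


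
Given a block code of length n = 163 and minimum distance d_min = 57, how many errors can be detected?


Detection capability = d_min - 1 = 57 - 1 = 56

56 errors


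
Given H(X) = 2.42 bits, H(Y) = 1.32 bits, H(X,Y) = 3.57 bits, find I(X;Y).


I(X;Y) = H(X) + H(Y) - H(X,Y) = 2.42 + 1.32 - 3.57 = 0.17

0.17 bits


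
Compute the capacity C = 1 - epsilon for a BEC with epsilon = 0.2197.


C = 1 - epsilon = 1 - 0.2197 = 0.7803

0.7803 bits


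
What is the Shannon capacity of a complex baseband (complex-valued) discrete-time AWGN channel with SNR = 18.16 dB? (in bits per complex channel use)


SNR_linear = 10^(18.16/10) = 65.4636; C = log2(1 + SNR_linear) = log2(1 + 65.4636) = 6.0545

6.0545 bits/channel use


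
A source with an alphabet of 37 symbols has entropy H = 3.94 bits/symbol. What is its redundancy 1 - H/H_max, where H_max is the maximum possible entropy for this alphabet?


H_max = log2(K) = log2(37) = 5.2095 bits/symbol. Redundancy = 1 - H/H_max = 1 - 3.94/5.2095 = 1 - 0.7563 = 0.2437

0.2437


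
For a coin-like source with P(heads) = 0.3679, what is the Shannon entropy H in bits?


H = -p*log2(p) - (1-p)*log2(1-p). -0.3679*log2(0.3679) = 0.530738; -0.6321*log2(0.6321) = 0.418308. H = 0.530738 + 0.418308 = 0.949

0.949 bits


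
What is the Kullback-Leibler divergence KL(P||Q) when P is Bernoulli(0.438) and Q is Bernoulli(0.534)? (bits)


KL = p*log2(p/q) + (1-p)*log2((1-p)/(1-q)) = 0.438*log2(0.438/0.534) + 0.562*log2(0.562/0.466) = 0.0266

0.0266 bits


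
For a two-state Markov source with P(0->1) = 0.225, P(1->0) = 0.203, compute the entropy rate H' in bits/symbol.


Stationary distribution: pi_0 = p10/(p01+p10) = 0.4743, pi_1 = 0.5257. Entropy rate H' = pi_0*H(p01) + pi_1*H(p10) = 0.4743*0.7692 + 0.5257*0.7279 = 0.7475

0.7475 bits/symbol


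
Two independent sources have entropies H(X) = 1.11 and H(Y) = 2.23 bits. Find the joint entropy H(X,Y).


For independent variables, H(X,Y) = H(X) + H(Y) = 1.11 + 2.23 = 3.34

3.34 bits


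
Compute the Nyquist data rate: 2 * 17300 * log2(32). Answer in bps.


Rate = 2 * B * log2(M) = 2 * 17300 * 5.0 = 173000.0

173000.0 bps


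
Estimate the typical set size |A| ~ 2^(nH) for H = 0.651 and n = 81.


log2|A_typical| = nH = 81 * 0.651 = 52.731, so |A_typical| ~ 2^52.731 = 7.475e+15

7.475e+15


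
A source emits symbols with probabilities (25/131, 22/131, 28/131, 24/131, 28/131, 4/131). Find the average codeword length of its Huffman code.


Huffman construction (repeatedly merge the two least-probable nodes; each merge adds 1 bit to every symbol beneath it): 4/131 + 22/131 = 26/131; 24/131 + 25/131 = 49/131; 26/131 + 28/131 = 54/131; 28/131 + 49/131 = 77/131; 54/131 + 77/131 = 1. Resulting codeword lengths (in the order the probabilities were given): (3, 3, 2, 3, 2, 3). L_avg = sum(p_i * l_i) = 25/131*3 + 22/131*3 + 28/131*2 + 24/131*3 + 28/131*2 + 4/131*3 = 337/131 = 2.5725

2.5725 bits


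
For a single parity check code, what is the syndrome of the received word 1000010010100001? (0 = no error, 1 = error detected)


Syndrome = XOR of all bits = 1 XOR 0 XOR 0 XOR 0 XOR 0 XOR 1 XOR 0 XOR 0 XOR 1 XOR 0 XOR 1 XOR 0 XOR 0 XOR 0 XOR 0 XOR 1 = 1

1


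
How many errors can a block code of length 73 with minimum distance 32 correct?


Correction capability = floor((d-1)/2) = floor((32-1)/2) = 15

15 errors


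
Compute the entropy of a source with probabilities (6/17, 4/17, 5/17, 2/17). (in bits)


H = -sum(p_i * log2(p_i)). Terms: -(6/17)*log2(6/17) = 0.530294; -(4/17)*log2(4/17) = 0.491168; -(5/17)*log2(5/17) = 0.519275; -(2/17)*log2(2/17) = 0.363231. H = 0.530294 + 0.491168 + 0.519275 + 0.363231 = 1.904

1.904 bits


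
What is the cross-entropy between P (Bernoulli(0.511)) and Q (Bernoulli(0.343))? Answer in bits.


H(P,Q) = -p*log2(q) - (1-p)*log2(1-q). -0.511*log2(0.343) = 0.788841; -0.489*log2(0.657) = 0.296351. H(P,Q) = 0.788841 + 0.296351 = 1.0852

1.0852 bits


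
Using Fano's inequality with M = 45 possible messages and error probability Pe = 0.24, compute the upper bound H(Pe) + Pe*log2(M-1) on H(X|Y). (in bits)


H(Pe) = -Pe*log2(Pe) - (1-Pe)*log2(1-Pe) = -0.24*log2(0.24) - 0.76*log2(0.76) = 0.494134 + 0.300906 = 0.795. Pe*log2(M-1) = 0.24*log2(44) = 1.310264. Bound = H(Pe) + Pe*log2(M-1) = 0.494134 + 0.300906 + 1.310264 = 2.1053

2.1053 bits


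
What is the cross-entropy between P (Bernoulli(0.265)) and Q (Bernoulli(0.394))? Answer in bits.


H(P,Q) = -p*log2(q) - (1-p)*log2(1-q). -0.265*log2(0.394) = 0.356089; -0.735*log2(0.606) = 0.531119. H(P,Q) = 0.356089 + 0.531119 = 0.8872

0.8872 bits


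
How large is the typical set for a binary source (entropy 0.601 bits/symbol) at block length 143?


log2|A_typical| = nH = 143 * 0.601 = 85.943, so |A_typical| ~ 2^85.943 = 7.437e+25

7.437e+25


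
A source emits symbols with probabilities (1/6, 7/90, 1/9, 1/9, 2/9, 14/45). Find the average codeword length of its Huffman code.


Huffman construction (repeatedly merge the two least-probable nodes; each merge adds 1 bit to every symbol beneath it): 7/90 + 1/9 = 17/90; 1/9 + 1/6 = 5/18; 17/90 + 2/9 = 37/90; 5/18 + 14/45 = 53/90; 37/90 + 53/90 = 1. Resulting codeword lengths (in the order the probabilities were given): (3, 3, 3, 3, 2, 2). L_avg = sum(p_i * l_i) = 1/6*3 + 7/90*3 + 1/9*3 + 1/9*3 + 2/9*2 + 14/45*2 = 37/15 = 2.4667

2.4667 bits


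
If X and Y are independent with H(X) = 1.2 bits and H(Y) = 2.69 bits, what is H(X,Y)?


For independent variables, H(X,Y) = H(X) + H(Y) = 1.2 + 2.69 = 3.89

3.89 bits


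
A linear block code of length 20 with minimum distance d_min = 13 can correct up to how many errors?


Correction capability = floor((d-1)/2) = floor((13-1)/2) = 6

6 errors


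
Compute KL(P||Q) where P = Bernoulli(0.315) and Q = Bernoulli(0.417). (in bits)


KL = p*log2(p/q) + (1-p)*log2((1-p)/(1-q)) = 0.315*log2(0.315/0.417) + 0.685*log2(0.685/0.583) = 0.0319

0.0319 bits


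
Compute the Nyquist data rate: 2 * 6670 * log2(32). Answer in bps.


Rate = 2 * B * log2(M) = 2 * 6670 * 5.0 = 66700.0

66700.0 bps


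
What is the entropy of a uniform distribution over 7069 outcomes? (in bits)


H = log2(n) = log2(7069) = 12.7873

12.7873 bits


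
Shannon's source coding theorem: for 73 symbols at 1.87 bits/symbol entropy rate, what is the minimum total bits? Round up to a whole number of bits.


Minimum bits >= n * H = 73 * 1.87 = 136.51, rounded up to a whole number of bits = 137

137 bits


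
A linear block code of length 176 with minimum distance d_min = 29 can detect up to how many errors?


Detection capability = d_min - 1 = 29 - 1 = 28

28 errors


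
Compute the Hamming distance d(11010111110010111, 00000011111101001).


Count differing positions: ^ ^ . ^ . ^ . . . . ^ ^ ^ ^ ^ ^ . = 10 differences

10


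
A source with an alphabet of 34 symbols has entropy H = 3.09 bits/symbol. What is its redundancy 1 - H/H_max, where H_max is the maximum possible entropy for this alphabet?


H_max = log2(K) = log2(34) = 5.0875 bits/symbol. Redundancy = 1 - H/H_max = 1 - 3.09/5.0875 = 1 - 0.6074 = 0.3926

0.3926


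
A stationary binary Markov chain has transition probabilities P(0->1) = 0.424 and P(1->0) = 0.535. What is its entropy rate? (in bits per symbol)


Stationary distribution: pi_0 = p10/(p01+p10) = 0.5579, pi_1 = 0.4421. Entropy rate H' = pi_0*H(p01) + pi_1*H(p10) = 0.5579*0.9833 + 0.4421*0.9965 = 0.9891

0.9891 bits/symbol


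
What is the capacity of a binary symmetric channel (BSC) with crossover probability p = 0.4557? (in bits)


H(p) = -p*log2(p) - (1-p)*log2(1-p) = -0.4557*log2(0.4557) - 0.5443*log2(0.5443) = 0.516693 + 0.477637 = 0.9943. C = 1 - H(p) = 1 - 0.9943 = 0.0057

0.0057 bits


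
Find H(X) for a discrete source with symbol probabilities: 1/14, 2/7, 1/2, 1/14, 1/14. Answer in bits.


H = -sum(p_i * log2(p_i)). Terms: -(1/14)*log2(1/14) = 0.271954; -(2/7)*log2(2/7) = 0.516387; -(1/2)*log2(1/2) = 0.500000; -(1/14)*log2(1/14) = 0.271954; -(1/14)*log2(1/14) = 0.271954. H = 0.271954 + 0.516387 + 0.500000 + 0.271954 + 0.271954 = 1.8322

1.8322 bits


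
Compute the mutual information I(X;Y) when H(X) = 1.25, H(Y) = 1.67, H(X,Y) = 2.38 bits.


I(X;Y) = H(X) + H(Y) - H(X,Y) = 1.25 + 1.67 - 2.38 = 0.54

0.54 bits


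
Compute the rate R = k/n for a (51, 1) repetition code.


Rate = k/n = 1/51

1/51


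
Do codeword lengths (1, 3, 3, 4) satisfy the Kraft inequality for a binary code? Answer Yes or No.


Kraft sum = sum(2^(-l_i)) = 0.8125, need <= 1. Result: satisfied (a binary prefix-free code with these lengths exists)

Yes


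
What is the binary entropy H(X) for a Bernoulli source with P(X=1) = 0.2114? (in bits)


H = -p*log2(p) - (1-p)*log2(1-p). -0.2114*log2(0.2114) = 0.473949; -0.7886*log2(0.7886) = 0.270201. H = 0.473949 + 0.270201 = 0.7442

0.7442 bits


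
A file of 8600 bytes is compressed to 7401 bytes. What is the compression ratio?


Ratio = original / compressed = 8600 / 7401 = 1.162

1.162


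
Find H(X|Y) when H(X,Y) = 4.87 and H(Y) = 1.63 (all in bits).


H(X|Y) = H(X,Y) - H(Y) = 4.87 - 1.63 = 3.24

3.24 bits


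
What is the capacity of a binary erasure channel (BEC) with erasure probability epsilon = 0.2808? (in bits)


C = 1 - epsilon = 1 - 0.2808 = 0.7192

0.7192 bits


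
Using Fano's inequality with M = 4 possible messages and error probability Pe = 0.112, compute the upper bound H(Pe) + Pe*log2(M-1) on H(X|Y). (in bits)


H(Pe) = -Pe*log2(Pe) - (1-Pe)*log2(1-Pe) = -0.112*log2(0.112) - 0.888*log2(0.888) = 0.353744 + 0.152175 = 0.5059. Pe*log2(M-1) = 0.112*log2(3) = 0.177516. Bound = H(Pe) + Pe*log2(M-1) = 0.353744 + 0.152175 + 0.177516 = 0.6834

0.6834 bits


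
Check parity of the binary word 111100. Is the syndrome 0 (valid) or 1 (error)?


Syndrome = XOR of all bits = 1 XOR 1 XOR 1 XOR 1 XOR 0 XOR 0 = 0

0


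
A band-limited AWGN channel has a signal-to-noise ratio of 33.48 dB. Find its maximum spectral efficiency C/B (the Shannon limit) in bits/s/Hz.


SNR_linear = 10^(33.48/10) = 2228.4351; C/B = log2(1 + SNR_linear) = log2(1 + 2228.4351) = 11.1225

11.1225 bits/s/Hz


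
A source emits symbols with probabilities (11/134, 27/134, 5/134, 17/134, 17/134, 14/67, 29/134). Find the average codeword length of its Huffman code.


Huffman construction (repeatedly merge the two least-probable nodes; each merge adds 1 bit to every symbol beneath it): 5/134 + 11/134 = 8/67; 8/67 + 17/134 = 33/134; 17/134 + 27/134 = 22/67; 14/67 + 29/134 = 57/134; 33/134 + 22/67 = 77/134; 57/134 + 77/134 = 1. Resulting codeword lengths (in the order the probabilities were given): (4, 3, 4, 3, 3, 2, 2). L_avg = sum(p_i * l_i) = 11/134*4 + 27/134*3 + 5/134*4 + 17/134*3 + 17/134*3 + 14/67*2 + 29/134*2 = 361/134 = 2.694

2.694 bits


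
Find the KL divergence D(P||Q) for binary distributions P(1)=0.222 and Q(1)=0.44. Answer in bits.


KL = p*log2(p/q) + (1-p)*log2((1-p)/(1-q)) = 0.222*log2(0.222/0.44) + 0.778*log2(0.778/0.56) = 0.1499

0.1499 bits


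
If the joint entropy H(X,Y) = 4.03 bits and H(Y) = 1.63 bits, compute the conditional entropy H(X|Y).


H(X|Y) = H(X,Y) - H(Y) = 4.03 - 1.63 = 2.4

2.4 bits


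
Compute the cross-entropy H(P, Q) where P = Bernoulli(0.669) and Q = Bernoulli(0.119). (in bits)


H(P,Q) = -p*log2(q) - (1-p)*log2(1-q). -0.669*log2(0.119) = 2.054477; -0.331*log2(0.881) = 0.060502. H(P,Q) = 2.054477 + 0.060502 = 2.115

2.115 bits


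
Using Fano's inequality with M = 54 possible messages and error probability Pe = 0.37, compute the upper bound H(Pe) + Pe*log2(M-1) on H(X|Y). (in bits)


H(Pe) = -Pe*log2(Pe) - (1-Pe)*log2(1-Pe) = -0.37*log2(0.37) - 0.63*log2(0.63) = 0.530729 + 0.419943 = 0.9507. Pe*log2(M-1) = 0.37*log2(53) = 2.119331. Bound = H(Pe) + Pe*log2(M-1) = 0.530729 + 0.419943 + 2.119331 = 3.07

3.07 bits


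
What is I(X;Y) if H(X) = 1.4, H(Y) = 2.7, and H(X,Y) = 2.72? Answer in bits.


I(X;Y) = H(X) + H(Y) - H(X,Y) = 1.4 + 2.7 - 2.72 = 1.38

1.38 bits


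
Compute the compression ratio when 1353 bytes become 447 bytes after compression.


Ratio = original / compressed = 1353 / 447 = 3.0268

3.0268


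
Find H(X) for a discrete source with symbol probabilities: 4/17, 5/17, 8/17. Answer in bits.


H = -sum(p_i * log2(p_i)). Terms: -(4/17)*log2(4/17) = 0.491168; -(5/17)*log2(5/17) = 0.519275; -(8/17)*log2(8/17) = 0.511747. H = 0.491168 + 0.519275 + 0.511747 = 1.5222

1.5222 bits


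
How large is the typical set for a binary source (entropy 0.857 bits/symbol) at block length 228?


log2|A_typical| = nH = 228 * 0.857 = 195.396, so |A_typical| ~ 2^195.396 = 6.608e+58

6.608e+58


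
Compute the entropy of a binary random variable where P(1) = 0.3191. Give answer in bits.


H = -p*log2(p) - (1-p)*log2(1-p). -0.3191*log2(0.3191) = 0.525851; -0.6809*log2(0.6809) = 0.377549. H = 0.525851 + 0.377549 = 0.9034

0.9034 bits


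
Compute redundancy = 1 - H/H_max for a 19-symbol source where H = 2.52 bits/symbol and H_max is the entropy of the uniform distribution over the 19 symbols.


H_max = log2(K) = log2(19) = 4.2479 bits/symbol. Redundancy = 1 - H/H_max = 1 - 2.52/4.2479 = 1 - 0.5932 = 0.4068

0.4068


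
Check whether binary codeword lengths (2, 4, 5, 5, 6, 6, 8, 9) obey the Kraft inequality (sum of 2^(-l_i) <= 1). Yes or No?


Kraft sum = sum(2^(-l_i)) = 0.4121, need <= 1. Result: satisfied (a binary prefix-free code with these lengths exists)

Yes


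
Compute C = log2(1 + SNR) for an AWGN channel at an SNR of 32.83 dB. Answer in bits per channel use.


SNR_linear = 10^(32.83/10) = 1918.6687; C = log2(1 + SNR_linear) = log2(1 + 1918.6687) = 10.9066

10.9066 bits/channel use


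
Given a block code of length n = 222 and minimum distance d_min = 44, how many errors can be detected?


Detection capability = d_min - 1 = 44 - 1 = 43

43 errors


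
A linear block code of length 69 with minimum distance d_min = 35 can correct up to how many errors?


Correction capability = floor((d-1)/2) = floor((35-1)/2) = 17

17 errors


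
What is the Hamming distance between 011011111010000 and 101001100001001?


Count differing positions: ^ ^ . . ^ . . ^ ^ . ^ ^ . . ^ = 8 differences

8


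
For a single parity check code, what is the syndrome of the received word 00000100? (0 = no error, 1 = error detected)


Syndrome = XOR of all bits = 0 XOR 0 XOR 0 XOR 0 XOR 0 XOR 1 XOR 0 XOR 0 = 1

1


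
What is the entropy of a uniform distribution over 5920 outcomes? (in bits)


H = log2(n) = log2(5920) = 12.5314

12.5314 bits


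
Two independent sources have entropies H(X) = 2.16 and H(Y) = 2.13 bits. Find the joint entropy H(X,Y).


For independent variables, H(X,Y) = H(X) + H(Y) = 2.16 + 2.13 = 4.29

4.29 bits


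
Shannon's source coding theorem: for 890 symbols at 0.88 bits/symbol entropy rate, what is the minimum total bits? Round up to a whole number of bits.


Minimum bits >= n * H = 890 * 0.88 = 783.2, rounded up to a whole number of bits = 784

784 bits


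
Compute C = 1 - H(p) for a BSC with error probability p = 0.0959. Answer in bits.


H(p) = -p*log2(p) - (1-p)*log2(1-p) = -0.0959*log2(0.0959) - 0.9041*log2(0.9041) = 0.324365 + 0.131497 = 0.4559. C = 1 - H(p) = 1 - 0.4559 = 0.5441

0.5441 bits


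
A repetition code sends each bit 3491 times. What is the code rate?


Rate = k/n = 1/3491

1/3491


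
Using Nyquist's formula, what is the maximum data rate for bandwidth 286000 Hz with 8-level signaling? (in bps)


Rate = 2 * B * log2(M) = 2 * 286000 * 3.0 = 1716000.0

1716000.0 bps


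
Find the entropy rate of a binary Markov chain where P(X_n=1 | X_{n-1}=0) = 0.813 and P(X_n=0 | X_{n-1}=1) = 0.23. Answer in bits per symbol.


Stationary distribution: pi_0 = p10/(p01+p10) = 0.2205, pi_1 = 0.7795. Entropy rate H' = pi_0*H(p01) + pi_1*H(p10) = 0.2205*0.6952 + 0.7795*0.778 = 0.7597

0.7597 bits/symbol


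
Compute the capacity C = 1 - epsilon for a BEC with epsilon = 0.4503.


C = 1 - epsilon = 1 - 0.4503 = 0.5497

0.5497 bits


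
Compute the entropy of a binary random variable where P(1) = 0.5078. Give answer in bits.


H = -p*log2(p) - (1-p)*log2(1-p). -0.5078*log2(0.5078) = 0.496460; -0.4922*log2(0.4922) = 0.503365. H = 0.496460 + 0.503365 = 0.9998

0.9998 bits


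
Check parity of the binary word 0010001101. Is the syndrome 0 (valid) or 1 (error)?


Syndrome = XOR of all bits = 0 XOR 0 XOR 1 XOR 0 XOR 0 XOR 0 XOR 1 XOR 1 XOR 0 XOR 1 = 0

0


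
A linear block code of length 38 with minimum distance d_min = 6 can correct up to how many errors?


Correction capability = floor((d-1)/2) = floor((6-1)/2) = 2

2 errors


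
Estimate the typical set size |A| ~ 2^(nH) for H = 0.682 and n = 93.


log2|A_typical| = nH = 93 * 0.682 = 63.426, so |A_typical| ~ 2^63.426 = 1.239e+19

1.239e+19


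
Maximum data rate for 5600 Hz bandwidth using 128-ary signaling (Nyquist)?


Rate = 2 * B * log2(M) = 2 * 5600 * 7.0 = 78400.0

78400.0 bps


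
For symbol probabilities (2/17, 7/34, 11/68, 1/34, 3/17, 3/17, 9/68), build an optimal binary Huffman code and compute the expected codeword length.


Huffman construction (repeatedly merge the two least-probable nodes; each merge adds 1 bit to every symbol beneath it): 1/34 + 2/17 = 5/34; 9/68 + 5/34 = 19/68; 11/68 + 3/17 = 23/68; 3/17 + 7/34 = 13/34; 19/68 + 23/68 = 21/34; 13/34 + 21/34 = 1. Resulting codeword lengths (in the order the probabilities were given): (4, 2, 3, 4, 3, 2, 3). L_avg = sum(p_i * l_i) = 2/17*4 + 7/34*2 + 11/68*3 + 1/34*4 + 3/17*3 + 3/17*2 + 9/68*3 = 47/17 = 2.7647

2.7647 bits


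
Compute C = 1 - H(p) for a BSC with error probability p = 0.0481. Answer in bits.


H(p) = -p*log2(p) - (1-p)*log2(1-p) = -0.0481*log2(0.0481) - 0.9519*log2(0.9519) = 0.210573 + 0.067697 = 0.2783. C = 1 - H(p) = 1 - 0.2783 = 0.7217

0.7217 bits


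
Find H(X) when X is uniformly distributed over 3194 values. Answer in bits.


H = log2(n) = log2(3194) = 11.6411

11.6411 bits


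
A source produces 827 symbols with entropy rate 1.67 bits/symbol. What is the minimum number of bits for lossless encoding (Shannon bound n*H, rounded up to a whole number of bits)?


Minimum bits >= n * H = 827 * 1.67 = 1381.09, rounded up to a whole number of bits = 1382

1382 bits


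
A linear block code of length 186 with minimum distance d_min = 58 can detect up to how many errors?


Detection capability = d_min - 1 = 58 - 1 = 57

57 errors


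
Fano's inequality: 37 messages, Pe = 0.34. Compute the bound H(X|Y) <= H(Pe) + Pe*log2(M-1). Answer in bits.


H(Pe) = -Pe*log2(Pe) - (1-Pe)*log2(1-Pe) = -0.34*log2(0.34) - 0.66*log2(0.66) = 0.529174 + 0.395645 = 0.9248. Pe*log2(M-1) = 0.34*log2(36) = 1.757775. Bound = H(Pe) + Pe*log2(M-1) = 0.529174 + 0.395645 + 1.757775 = 2.6826

2.6826 bits


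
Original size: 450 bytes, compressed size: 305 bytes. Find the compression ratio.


Ratio = original / compressed = 450 / 305 = 1.4754

1.4754


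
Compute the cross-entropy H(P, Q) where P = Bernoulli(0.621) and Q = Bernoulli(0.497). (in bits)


H(P,Q) = -p*log2(q) - (1-p)*log2(1-q). -0.621*log2(0.497) = 0.626392; -0.379*log2(0.503) = 0.375729. H(P,Q) = 0.626392 + 0.375729 = 1.0021

1.0021 bits


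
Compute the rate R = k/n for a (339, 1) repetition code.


Rate = k/n = 1/339

1/339


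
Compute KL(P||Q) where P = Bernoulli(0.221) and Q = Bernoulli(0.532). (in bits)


KL = p*log2(p/q) + (1-p)*log2((1-p)/(1-q)) = 0.221*log2(0.221/0.532) + 0.779*log2(0.779/0.468) = 0.2926

0.2926 bits


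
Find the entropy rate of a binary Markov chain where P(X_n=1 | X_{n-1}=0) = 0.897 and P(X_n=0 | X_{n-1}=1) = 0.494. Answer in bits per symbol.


Stationary distribution: pi_0 = p10/(p01+p10) = 0.3551, pi_1 = 0.6449. Entropy rate H' = pi_0*H(p01) + pi_1*H(p10) = 0.3551*0.4784 + 0.6449*0.9999 = 0.8147

0.8147 bits/symbol


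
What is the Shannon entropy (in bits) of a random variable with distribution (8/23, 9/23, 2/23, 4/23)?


H = -sum(p_i * log2(p_i)). Terms: -(8/23)*log2(8/23) = 0.529935; -(9/23)*log2(9/23) = 0.529684; -(2/23)*log2(2/23) = 0.306397; -(4/23)*log2(4/23) = 0.438880. H = 0.529935 + 0.529684 + 0.306397 + 0.438880 = 1.8049

1.8049 bits


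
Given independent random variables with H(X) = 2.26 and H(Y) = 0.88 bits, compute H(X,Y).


For independent variables, H(X,Y) = H(X) + H(Y) = 2.26 + 0.88 = 3.14

3.14 bits


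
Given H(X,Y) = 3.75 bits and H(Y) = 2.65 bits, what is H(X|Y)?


H(X|Y) = H(X,Y) - H(Y) = 3.75 - 2.65 = 1.1

1.1 bits


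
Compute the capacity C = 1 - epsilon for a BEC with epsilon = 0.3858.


C = 1 - epsilon = 1 - 0.3858 = 0.6142

0.6142 bits


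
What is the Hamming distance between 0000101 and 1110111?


Count differing positions: ^ ^ ^ . . ^ . = 4 differences

4


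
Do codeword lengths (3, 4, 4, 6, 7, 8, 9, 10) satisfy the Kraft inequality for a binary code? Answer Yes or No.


Kraft sum = sum(2^(-l_i)) = 0.2803, need <= 1. Result: satisfied (a binary prefix-free code with these lengths exists)

Yes


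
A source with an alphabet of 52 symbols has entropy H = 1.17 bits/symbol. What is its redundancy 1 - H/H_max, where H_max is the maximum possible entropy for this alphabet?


H_max = log2(K) = log2(52) = 5.7004 bits/symbol. Redundancy = 1 - H/H_max = 1 - 1.17/5.7004 = 1 - 0.2052 = 0.7948

0.7948


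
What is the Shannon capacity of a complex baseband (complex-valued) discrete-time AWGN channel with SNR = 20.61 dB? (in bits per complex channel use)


SNR_linear = 10^(20.61/10) = 115.08; C = log2(1 + SNR_linear) = log2(1 + 115.08) = 6.859

6.859 bits/channel use


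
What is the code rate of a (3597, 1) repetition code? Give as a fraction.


Rate = k/n = 1/3597

1/3597


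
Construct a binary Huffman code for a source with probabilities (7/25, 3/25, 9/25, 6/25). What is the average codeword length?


Huffman construction (repeatedly merge the two least-probable nodes; each merge adds 1 bit to every symbol beneath it): 3/25 + 6/25 = 9/25; 7/25 + 9/25 = 16/25; 9/25 + 16/25 = 1. Resulting codeword lengths (in the order the probabilities were given): (2, 2, 2, 2). L_avg = sum(p_i * l_i) = 7/25*2 + 3/25*2 + 9/25*2 + 6/25*2 = 2

2.0 bits


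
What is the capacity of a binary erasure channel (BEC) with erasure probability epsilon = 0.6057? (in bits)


C = 1 - epsilon = 1 - 0.6057 = 0.3943

0.3943 bits


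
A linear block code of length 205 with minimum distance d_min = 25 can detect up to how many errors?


Detection capability = d_min - 1 = 25 - 1 = 24

24 errors


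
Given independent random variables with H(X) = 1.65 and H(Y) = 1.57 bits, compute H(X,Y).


For independent variables, H(X,Y) = H(X) + H(Y) = 1.65 + 1.57 = 3.22

3.22 bits


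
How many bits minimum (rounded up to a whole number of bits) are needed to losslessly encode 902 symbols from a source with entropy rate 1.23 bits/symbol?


Minimum bits >= n * H = 902 * 1.23 = 1109.46, rounded up to a whole number of bits = 1110

1110 bits


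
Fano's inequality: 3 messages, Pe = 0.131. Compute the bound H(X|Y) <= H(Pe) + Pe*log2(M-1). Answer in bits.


H(Pe) = -Pe*log2(Pe) - (1-Pe)*log2(1-Pe) = -0.131*log2(0.131) - 0.869*log2(0.869) = 0.384139 + 0.176035 = 0.5602. Pe*log2(M-1) = 0.131*log2(2) = 0.131000. Bound = H(Pe) + Pe*log2(M-1) = 0.384139 + 0.176035 + 0.131000 = 0.6912

0.6912 bits


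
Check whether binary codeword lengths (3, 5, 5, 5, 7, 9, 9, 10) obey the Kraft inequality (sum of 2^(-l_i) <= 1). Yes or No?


Kraft sum = sum(2^(-l_i)) = 0.2314, need <= 1. Result: satisfied (a binary prefix-free code with these lengths exists)

Yes


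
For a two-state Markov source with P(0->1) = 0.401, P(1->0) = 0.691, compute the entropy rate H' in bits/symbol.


Stationary distribution: pi_0 = p10/(p01+p10) = 0.6328, pi_1 = 0.3672. Entropy rate H' = pi_0*H(p01) + pi_1*H(p10) = 0.6328*0.9715 + 0.3672*0.892 = 0.9423

0.9423 bits/symbol


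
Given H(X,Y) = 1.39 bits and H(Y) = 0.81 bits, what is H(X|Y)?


H(X|Y) = H(X,Y) - H(Y) = 1.39 - 0.81 = 0.58

0.58 bits


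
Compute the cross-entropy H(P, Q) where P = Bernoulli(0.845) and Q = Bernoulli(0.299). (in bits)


H(P,Q) = -p*log2(q) - (1-p)*log2(1-q). -0.845*log2(0.299) = 1.471806; -0.155*log2(0.701) = 0.079440. H(P,Q) = 1.471806 + 0.079440 = 1.5512

1.5512 bits


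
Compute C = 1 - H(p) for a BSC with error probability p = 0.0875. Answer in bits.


H(p) = -p*log2(p) - (1-p)*log2(1-p) = -0.0875*log2(0.0875) - 0.9125*log2(0.9125) = 0.307525 + 0.120544 = 0.4281. C = 1 - H(p) = 1 - 0.4281 = 0.5719

0.5719 bits


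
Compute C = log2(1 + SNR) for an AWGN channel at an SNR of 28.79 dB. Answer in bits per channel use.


SNR_linear = 10^(28.79/10) = 756.8329; C = log2(1 + SNR_linear) = log2(1 + 756.8329) = 9.5657

9.5657 bits/channel use


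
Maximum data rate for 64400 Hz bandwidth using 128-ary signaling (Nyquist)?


Rate = 2 * B * log2(M) = 2 * 64400 * 7.0 = 901600.0

901600.0 bps


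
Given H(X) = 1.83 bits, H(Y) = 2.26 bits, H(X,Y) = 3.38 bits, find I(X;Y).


I(X;Y) = H(X) + H(Y) - H(X,Y) = 1.83 + 2.26 - 3.38 = 0.71

0.71 bits


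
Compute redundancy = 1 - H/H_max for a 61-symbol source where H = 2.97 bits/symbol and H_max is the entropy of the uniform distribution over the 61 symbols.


H_max = log2(K) = log2(61) = 5.9307 bits/symbol. Redundancy = 1 - H/H_max = 1 - 2.97/5.9307 = 1 - 0.5008 = 0.4992

0.4992


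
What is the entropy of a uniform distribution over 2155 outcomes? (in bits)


H = log2(n) = log2(2155) = 11.0735

11.0735 bits


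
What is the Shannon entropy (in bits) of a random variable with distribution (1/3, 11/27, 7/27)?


H = -sum(p_i * log2(p_i)). Terms: -(1/3)*log2(1/3) = 0.528321; -(11/27)*log2(11/27) = 0.527778; -(7/27)*log2(7/27) = 0.504916. H = 0.528321 + 0.527778 + 0.504916 = 1.561

1.561 bits


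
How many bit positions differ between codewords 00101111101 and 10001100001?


Count differing positions: ^ . ^ . . . ^ ^ ^ . . = 5 differences

5


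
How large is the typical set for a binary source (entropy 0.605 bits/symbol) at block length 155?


log2|A_typical| = nH = 155 * 0.605 = 93.775, so |A_typical| ~ 2^93.775 = 1.695e+28

1.695e+28


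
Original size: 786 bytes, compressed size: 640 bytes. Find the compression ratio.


Ratio = original / compressed = 786 / 640 = 1.2281

1.2281


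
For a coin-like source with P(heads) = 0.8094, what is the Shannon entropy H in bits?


H = -p*log2(p) - (1-p)*log2(1-p). -0.8094*log2(0.8094) = 0.246928; -0.1906*log2(0.1906) = 0.455797. H = 0.246928 + 0.455797 = 0.7027

0.7027 bits


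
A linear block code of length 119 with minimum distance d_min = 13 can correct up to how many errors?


Correction capability = floor((d-1)/2) = floor((13-1)/2) = 6

6 errors


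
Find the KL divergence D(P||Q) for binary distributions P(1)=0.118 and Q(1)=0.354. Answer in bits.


KL = p*log2(p/q) + (1-p)*log2((1-p)/(1-q)) = 0.118*log2(0.118/0.354) + 0.882*log2(0.882/0.646) = 0.2092

0.2092 bits


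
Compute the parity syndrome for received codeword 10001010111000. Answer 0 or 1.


Syndrome = XOR of all bits = 1 XOR 0 XOR 0 XOR 0 XOR 1 XOR 0 XOR 1 XOR 0 XOR 1 XOR 1 XOR 1 XOR 0 XOR 0 XOR 0 = 0

0


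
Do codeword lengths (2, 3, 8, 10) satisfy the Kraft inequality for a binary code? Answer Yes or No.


Kraft sum = sum(2^(-l_i)) = 0.3799, need <= 1. Result: satisfied (a binary prefix-free code with these lengths exists)

Yes


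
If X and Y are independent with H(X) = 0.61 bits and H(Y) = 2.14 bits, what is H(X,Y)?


For independent variables, H(X,Y) = H(X) + H(Y) = 0.61 + 2.14 = 2.75

2.75 bits


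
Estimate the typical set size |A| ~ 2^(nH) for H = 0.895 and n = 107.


log2|A_typical| = nH = 107 * 0.895 = 95.765, so |A_typical| ~ 2^95.765 = 6.732e+28

6.732e+28


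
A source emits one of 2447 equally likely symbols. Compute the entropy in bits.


H = log2(n) = log2(2447) = 11.2568

11.2568 bits


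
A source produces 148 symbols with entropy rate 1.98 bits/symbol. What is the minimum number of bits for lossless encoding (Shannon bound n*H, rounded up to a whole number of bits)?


Minimum bits >= n * H = 148 * 1.98 = 293.04, rounded up to a whole number of bits = 294

294 bits


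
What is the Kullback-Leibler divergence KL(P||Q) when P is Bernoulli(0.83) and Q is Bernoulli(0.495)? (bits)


KL = p*log2(p/q) + (1-p)*log2((1-p)/(1-q)) = 0.83*log2(0.83/0.495) + 0.17*log2(0.17/0.505) = 0.3519

0.3519 bits


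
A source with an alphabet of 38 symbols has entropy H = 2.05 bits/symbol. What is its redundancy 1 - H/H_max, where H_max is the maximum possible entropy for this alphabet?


H_max = log2(K) = log2(38) = 5.2479 bits/symbol. Redundancy = 1 - H/H_max = 1 - 2.05/5.2479 = 1 - 0.3906 = 0.6094

0.6094


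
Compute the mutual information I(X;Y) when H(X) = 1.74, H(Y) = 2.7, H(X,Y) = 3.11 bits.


I(X;Y) = H(X) + H(Y) - H(X,Y) = 1.74 + 2.7 - 3.11 = 1.33

1.33 bits


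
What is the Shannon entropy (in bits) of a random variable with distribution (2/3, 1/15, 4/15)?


H = -sum(p_i * log2(p_i)). Terms: -(2/3)*log2(2/3) = 0.389975; -(1/15)*log2(1/15) = 0.260459; -(4/15)*log2(4/15) = 0.508504. H = 0.389975 + 0.260459 + 0.508504 = 1.1589

1.1589 bits


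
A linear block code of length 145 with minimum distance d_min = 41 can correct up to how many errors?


Correction capability = floor((d-1)/2) = floor((41-1)/2) = 20

20 errors


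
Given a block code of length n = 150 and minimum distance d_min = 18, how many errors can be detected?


Detection capability = d_min - 1 = 18 - 1 = 17

17 errors


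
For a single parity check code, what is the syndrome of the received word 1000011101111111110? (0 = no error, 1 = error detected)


Syndrome = XOR of all bits = 1 XOR 0 XOR 0 XOR 0 XOR 0 XOR 1 XOR 1 XOR 1 XOR 0 XOR 1 XOR 1 XOR 1 XOR 1 XOR 1 XOR 1 XOR 1 XOR 1 XOR 1 XOR 0 = 1

1
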